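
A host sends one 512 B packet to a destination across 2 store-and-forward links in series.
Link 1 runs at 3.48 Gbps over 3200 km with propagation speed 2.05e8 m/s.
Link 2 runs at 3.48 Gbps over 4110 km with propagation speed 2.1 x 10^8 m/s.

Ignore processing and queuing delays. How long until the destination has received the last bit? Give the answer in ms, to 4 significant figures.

35.18 ms

L = 512 × 8 = 4096 bits.
Transmission delay per hop = L/R = 4096/3480000000 = 0.00117701 ms; 2 hops → 0.00235402 ms.
Propagation delays (d/s per hop): 15.6098, 19.5714 ms; sum = 35.1812 ms.
End-to-end = 35.18 ms.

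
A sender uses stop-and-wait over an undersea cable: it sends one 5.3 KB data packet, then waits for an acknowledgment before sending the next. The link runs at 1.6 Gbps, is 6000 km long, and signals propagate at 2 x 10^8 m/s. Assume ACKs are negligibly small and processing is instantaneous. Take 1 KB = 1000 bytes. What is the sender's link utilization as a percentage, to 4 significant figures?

0.04415 %

t_tx = L/R = 42400/1600000000 = 2.65e-05 s.
t_prop = 6000000/200000000 = 0.03 s; RTT = 0.06 s.
Cycle = t_tx + RTT = 0.0600265 s.
Utilization = t_tx / cycle = 2.65e-05/0.0600265 = 0.04415 %.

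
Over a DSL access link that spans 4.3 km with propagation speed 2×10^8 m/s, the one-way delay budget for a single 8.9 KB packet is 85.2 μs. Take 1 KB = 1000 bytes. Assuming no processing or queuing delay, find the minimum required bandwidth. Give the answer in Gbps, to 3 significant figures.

1.12 Gbps

L = 71200 bits.
Propagation delay = 4300 / 200000000 = 21.5 μs.
Transmission budget = 85.2 − 21.5 = 63.7 μs.
R ≥ L / t_tx = 71200 bits / 6.37e-05 s = 1.12 Gbps.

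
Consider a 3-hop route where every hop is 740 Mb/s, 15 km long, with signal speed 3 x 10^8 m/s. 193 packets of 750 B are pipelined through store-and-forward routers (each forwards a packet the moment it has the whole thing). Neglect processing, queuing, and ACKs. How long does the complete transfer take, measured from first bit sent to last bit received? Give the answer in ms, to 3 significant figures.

1.73 ms

Per-hop transmission t_tx = L/R = 6000/740000000 = 0.00810811 ms.
Per-hop propagation t_prop = 15000/300000000 = 0.05 ms.
Pipeline fill: first packet needs 3·t_tx to clear all hops; remaining 192 packets each add one t_tx.
Total = (3+193-1)·t_tx + 3·t_prop = 195·0.00810811 + 3·0.05 = 1.73 ms.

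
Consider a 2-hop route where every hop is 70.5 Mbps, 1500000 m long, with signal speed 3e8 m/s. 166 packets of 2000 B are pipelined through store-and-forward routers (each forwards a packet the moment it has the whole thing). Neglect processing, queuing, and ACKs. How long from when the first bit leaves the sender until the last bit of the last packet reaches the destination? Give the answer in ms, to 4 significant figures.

47.90 ms

Per-hop transmission t_tx = L/R = 16000/70500000 = 0.22695 ms.
Per-hop propagation t_prop = 1500000/300000000 = 5 ms.
Pipeline fill: first packet needs 2·t_tx to clear all hops; remaining 165 packets each add one t_tx.
Total = (2+166-1)·t_tx + 2·t_prop = 167·0.22695 + 2·5 = 47.90 ms.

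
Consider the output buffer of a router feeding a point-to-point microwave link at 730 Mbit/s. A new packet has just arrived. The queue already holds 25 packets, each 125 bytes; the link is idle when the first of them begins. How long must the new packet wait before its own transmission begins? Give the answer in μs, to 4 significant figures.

34.25 μs

Each queued packet: L/R = 1000/730000000 = 1.36986 μs.
25 queued → 34.2466 μs.
Queuing delay = 34.25 μs.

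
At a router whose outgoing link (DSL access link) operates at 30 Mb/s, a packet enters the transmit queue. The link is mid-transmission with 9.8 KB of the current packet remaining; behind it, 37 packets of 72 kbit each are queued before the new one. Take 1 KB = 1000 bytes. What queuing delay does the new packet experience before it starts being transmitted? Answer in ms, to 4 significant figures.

Each queued packet: L/R = 72000/30000000 = 2.4 ms.
37 queued → 88.8 ms.
Plus remaining 78400 bits of current packet: 2.61333 ms.
Queuing delay = 91.41 ms.

91.41 ms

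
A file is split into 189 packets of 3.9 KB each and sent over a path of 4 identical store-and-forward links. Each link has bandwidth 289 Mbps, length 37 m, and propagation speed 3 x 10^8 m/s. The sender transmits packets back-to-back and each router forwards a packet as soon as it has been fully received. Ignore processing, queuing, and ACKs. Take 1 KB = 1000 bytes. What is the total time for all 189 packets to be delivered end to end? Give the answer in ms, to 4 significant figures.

Per-hop transmission t_tx = L/R = 31200/289000000 = 0.107958 ms.
Per-hop propagation t_prop = 37/300000000 = 0.000123333 ms.
Pipeline fill: first packet needs 4·t_tx to clear all hops; remaining 188 packets each add one t_tx.
Total = (4+189-1)·t_tx + 4·t_prop = 192·0.107958 + 4·0.000123333 = 20.73 ms.

20.73 ms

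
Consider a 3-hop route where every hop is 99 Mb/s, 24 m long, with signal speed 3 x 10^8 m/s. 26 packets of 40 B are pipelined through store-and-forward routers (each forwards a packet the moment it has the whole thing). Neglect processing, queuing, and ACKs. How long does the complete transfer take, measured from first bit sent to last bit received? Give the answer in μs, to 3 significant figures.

90.7 μs

Per-hop transmission t_tx = L/R = 320/99000000 = 3.23232 μs.
Per-hop propagation t_prop = 24/300000000 = 0.08 μs.
Pipeline fill: first packet needs 3·t_tx to clear all hops; remaining 25 packets each add one t_tx.
Total = (3+26-1)·t_tx + 3·t_prop = 28·3.23232 + 3·0.08 = 90.7 μs.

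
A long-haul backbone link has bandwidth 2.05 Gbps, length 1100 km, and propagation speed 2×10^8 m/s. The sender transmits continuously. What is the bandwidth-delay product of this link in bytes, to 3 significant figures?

Propagation delay = 1100000 / 200000000 = 0.0055 s.
BDP = R × t_prop = 2.05e+09 × 0.0055 = 11275000 bits.
In bytes: 11275000/8 = 1410000 bytes.

1410000 bytes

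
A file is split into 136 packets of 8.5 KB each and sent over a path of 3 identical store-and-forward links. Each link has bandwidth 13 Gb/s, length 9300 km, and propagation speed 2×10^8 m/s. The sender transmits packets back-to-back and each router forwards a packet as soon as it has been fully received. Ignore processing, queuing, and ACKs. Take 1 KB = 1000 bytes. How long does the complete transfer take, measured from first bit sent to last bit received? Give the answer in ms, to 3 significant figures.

140 ms

Per-hop transmission t_tx = L/R = 68000/13000000000 = 0.00523077 ms.
Per-hop propagation t_prop = 9300000/200000000 = 46.5 ms.
Pipeline fill: first packet needs 3·t_tx to clear all hops; remaining 135 packets each add one t_tx.
Total = (3+136-1)·t_tx + 3·t_prop = 138·0.00523077 + 3·46.5 = 140 ms.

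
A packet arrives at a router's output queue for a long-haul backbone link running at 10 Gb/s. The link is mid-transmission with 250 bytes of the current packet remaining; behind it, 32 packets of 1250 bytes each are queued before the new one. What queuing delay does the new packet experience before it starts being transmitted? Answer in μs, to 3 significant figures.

32.2 μs

Each queued packet: L/R = 10000/10000000000 = 1 μs.
32 queued → 32 μs.
Plus remaining 2000 bits of current packet: 0.2 μs.
Queuing delay = 32.2 μs.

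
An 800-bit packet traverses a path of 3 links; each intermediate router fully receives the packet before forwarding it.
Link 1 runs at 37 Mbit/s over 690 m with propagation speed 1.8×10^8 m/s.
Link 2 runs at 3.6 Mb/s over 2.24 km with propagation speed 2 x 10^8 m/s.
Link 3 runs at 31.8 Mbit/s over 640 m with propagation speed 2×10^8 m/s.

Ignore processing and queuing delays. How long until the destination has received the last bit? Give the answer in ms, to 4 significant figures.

0.2872 ms

Transmission delays (L/R per hop): 0.0216216, 0.222222, 0.0251572 ms; sum = 0.269001 ms.
Propagation delays (d/s per hop): 0.00383333, 0.0112, 0.0032 ms; sum = 0.0182333 ms.
End-to-end = 0.2872 ms.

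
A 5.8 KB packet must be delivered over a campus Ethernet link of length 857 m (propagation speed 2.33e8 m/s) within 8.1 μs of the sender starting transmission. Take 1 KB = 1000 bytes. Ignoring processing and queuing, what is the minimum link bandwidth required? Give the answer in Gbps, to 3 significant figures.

10.5 Gbps

L = 46400 bits.
Propagation delay = 857 / 233000000 = 3.67811 μs.
Transmission budget = 8.1 − 3.67811 = 4.42189 μs.
R ≥ L / t_tx = 46400 bits / 4.42189e-06 s = 10.5 Gbps.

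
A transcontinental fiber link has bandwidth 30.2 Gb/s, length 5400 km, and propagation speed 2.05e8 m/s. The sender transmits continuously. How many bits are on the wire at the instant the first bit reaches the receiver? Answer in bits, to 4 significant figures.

795500000 bits

Propagation delay = 5400000 / 2.05e+08 = 0.0263415 s.
BDP = R × t_prop = 30200000000 × 0.0263415 = 795512000 bits.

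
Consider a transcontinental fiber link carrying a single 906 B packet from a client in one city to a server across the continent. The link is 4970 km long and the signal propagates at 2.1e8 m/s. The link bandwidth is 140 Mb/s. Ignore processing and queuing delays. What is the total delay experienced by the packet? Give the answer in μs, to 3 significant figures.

L = 906 × 8 = 7248 bits.
Transmission delay = L/R = 7248 / 140000000 = 51.7714 μs.
Propagation delay = d/s = 4970000 m / 210000000 m/s = 23666.7 μs.
Total = 23700 μs.

23700 μs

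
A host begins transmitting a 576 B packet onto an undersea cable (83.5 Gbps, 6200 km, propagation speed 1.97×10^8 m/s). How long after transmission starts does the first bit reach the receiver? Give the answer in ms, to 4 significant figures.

First bit experiences only propagation delay: d/s = 6200000/197000000 = 31.47 ms.

31.47 ms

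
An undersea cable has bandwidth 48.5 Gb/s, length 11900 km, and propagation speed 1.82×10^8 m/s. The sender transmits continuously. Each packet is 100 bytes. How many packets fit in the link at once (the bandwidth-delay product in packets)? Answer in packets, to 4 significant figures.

Propagation delay = 11900000 / 182000000 = 0.0653846 s.
BDP = R × t_prop = 48500000000 × 0.0653846 = 3171150000 bits.
In packets of 800 bits: 3964000 packets.

3964000 packets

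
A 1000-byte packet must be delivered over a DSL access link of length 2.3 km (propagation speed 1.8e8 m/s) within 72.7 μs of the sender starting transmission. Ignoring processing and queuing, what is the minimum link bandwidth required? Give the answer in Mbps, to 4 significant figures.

133.5 Mbps

L = 8000 bits.
Propagation delay = 2300 / 180000000 = 12.7778 μs.
Transmission budget = 72.7 − 12.7778 = 59.9222 μs.
R ≥ L / t_tx = 8000 bits / 5.99222e-05 s = 133.5 Mbps.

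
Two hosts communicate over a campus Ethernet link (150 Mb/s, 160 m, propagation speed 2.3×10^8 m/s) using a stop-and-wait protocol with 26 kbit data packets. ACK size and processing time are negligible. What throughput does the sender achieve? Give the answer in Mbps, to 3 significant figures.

149 Mbps

t_tx = L/R = 26000/150000000 = 0.000173333 s.
t_prop = 160/2.3e+08 = 6.95652e-07 s; RTT = 1.3913e-06 s.
Cycle = t_tx + RTT = 0.000174725 s.
Throughput = L / cycle = 26000 / 0.000174725 = 149 Mbps.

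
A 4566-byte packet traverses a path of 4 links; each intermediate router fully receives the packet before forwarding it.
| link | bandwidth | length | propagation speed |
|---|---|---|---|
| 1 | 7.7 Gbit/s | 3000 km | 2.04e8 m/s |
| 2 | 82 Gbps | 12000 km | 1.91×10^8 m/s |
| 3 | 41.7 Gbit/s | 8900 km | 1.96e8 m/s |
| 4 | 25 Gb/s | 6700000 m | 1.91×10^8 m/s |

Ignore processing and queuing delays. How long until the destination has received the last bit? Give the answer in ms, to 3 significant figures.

L = 4566 × 8 = 36528 bits.
Transmission delays (L/R per hop): 0.0047439, 0.000445463, 0.000875971, 0.00146112 ms; sum = 0.00752645 ms.
Propagation delays (d/s per hop): 14.7059, 62.8272, 45.4082, 35.0785 ms; sum = 158.02 ms.
End-to-end = 158 ms.

158 ms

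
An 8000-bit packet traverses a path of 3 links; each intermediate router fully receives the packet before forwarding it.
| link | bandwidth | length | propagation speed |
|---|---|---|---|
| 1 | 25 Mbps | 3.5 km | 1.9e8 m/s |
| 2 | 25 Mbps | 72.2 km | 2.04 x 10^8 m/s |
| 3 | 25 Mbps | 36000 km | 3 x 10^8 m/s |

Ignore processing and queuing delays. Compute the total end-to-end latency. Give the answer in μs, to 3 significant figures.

121000 μs

Transmission delay per hop = L/R = 8000/25000000 = 320 μs; 3 hops → 960 μs.
Propagation delays (d/s per hop): 18.4211, 353.922, 120000 μs; sum = 120372 μs.
End-to-end = 121000 μs.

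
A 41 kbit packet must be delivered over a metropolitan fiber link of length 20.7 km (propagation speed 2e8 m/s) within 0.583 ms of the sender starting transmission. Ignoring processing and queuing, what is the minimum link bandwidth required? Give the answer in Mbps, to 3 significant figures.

Propagation delay = 20700 / 200000000 = 0.1035 ms.
Transmission budget = 0.583 − 0.1035 = 0.4795 ms.
R ≥ L / t_tx = 41000 bits / 0.0004795 s = 85.5 Mbps.

85.5 Mbps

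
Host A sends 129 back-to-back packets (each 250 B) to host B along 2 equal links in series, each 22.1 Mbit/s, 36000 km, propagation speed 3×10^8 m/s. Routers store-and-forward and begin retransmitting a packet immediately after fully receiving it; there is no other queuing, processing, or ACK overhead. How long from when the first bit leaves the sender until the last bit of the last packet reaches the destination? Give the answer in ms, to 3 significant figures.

Per-hop transmission t_tx = L/R = 2000/22100000 = 0.0904977 ms.
Per-hop propagation t_prop = 36000000/300000000 = 120 ms.
Pipeline fill: first packet needs 2·t_tx to clear all hops; remaining 128 packets each add one t_tx.
Total = (2+129-1)·t_tx + 2·t_prop = 130·0.0904977 + 2·120 = 252 ms.

252 ms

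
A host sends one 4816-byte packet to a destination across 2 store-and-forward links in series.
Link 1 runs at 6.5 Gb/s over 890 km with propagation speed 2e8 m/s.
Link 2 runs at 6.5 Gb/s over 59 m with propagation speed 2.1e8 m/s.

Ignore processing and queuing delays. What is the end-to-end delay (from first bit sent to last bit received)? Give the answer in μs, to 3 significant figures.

4460 μs

L = 4816 × 8 = 38528 bits.
Transmission delay per hop = L/R = 38528/6500000000 = 5.92738 μs; 2 hops → 11.8548 μs.
Propagation delays (d/s per hop): 4450, 0.280952 μs; sum = 4450.28 μs.
End-to-end = 4460 μs.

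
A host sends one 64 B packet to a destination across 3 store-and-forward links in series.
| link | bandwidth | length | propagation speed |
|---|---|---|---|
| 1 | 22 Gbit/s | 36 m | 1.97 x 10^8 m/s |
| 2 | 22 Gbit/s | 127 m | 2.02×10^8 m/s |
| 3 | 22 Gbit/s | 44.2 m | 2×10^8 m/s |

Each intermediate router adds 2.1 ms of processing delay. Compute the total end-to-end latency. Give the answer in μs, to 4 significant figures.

L = 64 × 8 = 512 bits.
Transmission delay per hop = L/R = 512/22000000000 = 0.0232727 μs; 3 hops → 0.0698182 μs.
Propagation delays (d/s per hop): 0.182741, 0.628713, 0.221 μs; sum = 1.03245 μs.
Processing at 2 router(s): 2 × 2.1 ms = 4200 μs.
End-to-end = 4201 μs.

4201 μs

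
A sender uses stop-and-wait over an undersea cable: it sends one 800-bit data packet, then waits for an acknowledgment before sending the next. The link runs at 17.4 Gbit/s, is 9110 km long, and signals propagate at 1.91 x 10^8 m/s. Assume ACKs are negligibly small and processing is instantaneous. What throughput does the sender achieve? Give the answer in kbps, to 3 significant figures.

8.39 kbps

t_tx = L/R = 800/17400000000 = 4.5977e-08 s.
t_prop = 9110000/191000000 = 0.0476963 s; RTT = 0.0953927 s.
Cycle = t_tx + RTT = 0.0953927 s.
Throughput = L / cycle = 800 / 0.0953927 = 8.39 kbps.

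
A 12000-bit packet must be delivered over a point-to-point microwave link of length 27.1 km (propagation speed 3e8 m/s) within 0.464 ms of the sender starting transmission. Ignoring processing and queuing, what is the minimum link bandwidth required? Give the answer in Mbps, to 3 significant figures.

32.1 Mbps

Propagation delay = 27100 / 300000000 = 0.0903333 ms.
Transmission budget = 0.464 − 0.0903333 = 0.373667 ms.
R ≥ L / t_tx = 12000 bits / 0.000373667 s = 32.1 Mbps.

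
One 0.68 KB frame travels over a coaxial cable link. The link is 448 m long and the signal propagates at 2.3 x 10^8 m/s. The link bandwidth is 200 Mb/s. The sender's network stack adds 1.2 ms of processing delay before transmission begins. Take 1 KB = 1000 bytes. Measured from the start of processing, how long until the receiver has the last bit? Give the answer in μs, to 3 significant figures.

L = 5440 bits.
Transmission delay = L/R = 5440 / 200000000 = 27.2 μs.
Propagation delay = d/s = 448 m / 2.3e+08 m/s = 1.94783 μs.
Plus processing delay 1.2 ms = 1200 μs.
Total = 1230 μs.

1230 μs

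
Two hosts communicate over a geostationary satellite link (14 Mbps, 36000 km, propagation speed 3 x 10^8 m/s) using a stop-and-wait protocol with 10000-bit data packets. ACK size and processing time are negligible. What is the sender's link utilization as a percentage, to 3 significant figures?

0.297 %

t_tx = L/R = 10000/14000000 = 0.000714286 s.
t_prop = 36000000/300000000 = 0.12 s; RTT = 0.24 s.
Cycle = t_tx + RTT = 0.240714 s.
Utilization = t_tx / cycle = 0.000714286/0.240714 = 0.297 %.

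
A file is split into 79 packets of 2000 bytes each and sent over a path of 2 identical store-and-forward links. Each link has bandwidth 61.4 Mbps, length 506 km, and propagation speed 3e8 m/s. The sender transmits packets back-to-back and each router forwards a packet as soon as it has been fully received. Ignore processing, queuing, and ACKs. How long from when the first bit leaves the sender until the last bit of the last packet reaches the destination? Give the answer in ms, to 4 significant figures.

Per-hop transmission t_tx = L/R = 16000/61400000 = 0.260586 ms.
Per-hop propagation t_prop = 506000/300000000 = 1.68667 ms.
Pipeline fill: first packet needs 2·t_tx to clear all hops; remaining 78 packets each add one t_tx.
Total = (2+79-1)·t_tx + 2·t_prop = 80·0.260586 + 2·1.68667 = 24.22 ms.

24.22 ms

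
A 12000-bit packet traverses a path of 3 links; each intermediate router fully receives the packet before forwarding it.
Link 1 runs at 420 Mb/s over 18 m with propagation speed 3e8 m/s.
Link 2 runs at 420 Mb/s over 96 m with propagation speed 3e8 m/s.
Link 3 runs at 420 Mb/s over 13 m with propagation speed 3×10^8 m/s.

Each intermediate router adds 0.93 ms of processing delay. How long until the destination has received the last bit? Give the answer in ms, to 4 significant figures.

1.946 ms

Transmission delay per hop = L/R = 12000/420000000 = 0.0285714 ms; 3 hops → 0.0857143 ms.
Propagation delays (d/s per hop): 6e-05, 0.00032, 4.33333e-05 ms; sum = 0.000423333 ms.
Processing at 2 router(s): 2 × 0.93 ms = 1.86 ms.
End-to-end = 1.946 ms.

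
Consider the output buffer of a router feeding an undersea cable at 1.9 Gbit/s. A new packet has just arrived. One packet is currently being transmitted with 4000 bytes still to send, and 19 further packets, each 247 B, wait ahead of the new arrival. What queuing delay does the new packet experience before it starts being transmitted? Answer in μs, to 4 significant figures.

Each queued packet: L/R = 1976/1900000000 = 1.04 μs.
19 queued → 19.76 μs.
Plus remaining 32000 bits of current packet: 16.8421 μs.
Queuing delay = 36.60 μs.

36.60 μs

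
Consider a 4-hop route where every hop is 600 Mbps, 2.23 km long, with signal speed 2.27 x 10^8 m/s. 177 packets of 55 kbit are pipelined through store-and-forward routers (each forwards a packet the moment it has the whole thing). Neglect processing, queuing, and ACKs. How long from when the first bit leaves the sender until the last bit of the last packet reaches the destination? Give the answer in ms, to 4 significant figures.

16.54 ms

Per-hop transmission t_tx = L/R = 55000/600000000 = 0.0916667 ms.
Per-hop propagation t_prop = 2230/227000000 = 0.00982379 ms.
Pipeline fill: first packet needs 4·t_tx to clear all hops; remaining 176 packets each add one t_tx.
Total = (4+177-1)·t_tx + 4·t_prop = 180·0.0916667 + 4·0.00982379 = 16.54 ms.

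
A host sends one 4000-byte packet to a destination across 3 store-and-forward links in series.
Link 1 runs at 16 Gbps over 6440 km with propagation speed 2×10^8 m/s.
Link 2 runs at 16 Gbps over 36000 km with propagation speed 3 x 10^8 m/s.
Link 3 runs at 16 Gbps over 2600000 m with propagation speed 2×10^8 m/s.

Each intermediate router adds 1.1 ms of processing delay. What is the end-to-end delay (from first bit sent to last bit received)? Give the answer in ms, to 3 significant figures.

167 ms

L = 4000 × 8 = 32000 bits.
Transmission delay per hop = L/R = 32000/16000000000 = 0.002 ms; 3 hops → 0.006 ms.
Propagation delays (d/s per hop): 32.2, 120, 13 ms; sum = 165.2 ms.
Processing at 2 router(s): 2 × 1.1 ms = 2.2 ms.
End-to-end = 167 ms.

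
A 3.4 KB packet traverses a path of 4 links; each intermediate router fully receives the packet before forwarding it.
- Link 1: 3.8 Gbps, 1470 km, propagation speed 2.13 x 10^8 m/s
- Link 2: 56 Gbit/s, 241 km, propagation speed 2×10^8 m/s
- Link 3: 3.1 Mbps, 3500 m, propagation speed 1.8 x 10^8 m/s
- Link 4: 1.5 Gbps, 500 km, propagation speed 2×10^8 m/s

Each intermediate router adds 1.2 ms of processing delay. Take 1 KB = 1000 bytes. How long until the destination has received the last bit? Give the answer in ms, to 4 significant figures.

23.03 ms

L = 27200 bits.
Transmission delays (L/R per hop): 0.00715789, 0.000485714, 8.77419, 0.0181333 ms; sum = 8.79997 ms.
Propagation delays (d/s per hop): 6.90141, 1.205, 0.0194444, 2.5 ms; sum = 10.6259 ms.
Processing at 3 router(s): 3 × 1.2 ms = 3.6 ms.
End-to-end = 23.03 ms.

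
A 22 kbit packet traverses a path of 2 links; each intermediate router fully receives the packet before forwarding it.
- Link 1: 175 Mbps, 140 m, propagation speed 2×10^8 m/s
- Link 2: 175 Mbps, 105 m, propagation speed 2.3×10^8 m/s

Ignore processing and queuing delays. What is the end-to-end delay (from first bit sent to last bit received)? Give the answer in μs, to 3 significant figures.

253 μs

L = 22000 bits.
Transmission delay per hop = L/R = 22000/175000000 = 125.714 μs; 2 hops → 251.429 μs.
Propagation delays (d/s per hop): 0.7, 0.456522 μs; sum = 1.15652 μs.
End-to-end = 253 μs.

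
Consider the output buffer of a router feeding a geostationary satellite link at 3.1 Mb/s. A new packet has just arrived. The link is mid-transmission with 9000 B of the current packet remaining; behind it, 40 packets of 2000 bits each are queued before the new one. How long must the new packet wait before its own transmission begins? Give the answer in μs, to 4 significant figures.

Each queued packet: L/R = 2000/3100000 = 645.161 μs.
40 queued → 25806.5 μs.
Plus remaining 72000 bits of current packet: 23225.8 μs.
Queuing delay = 49030 μs.

49030 μs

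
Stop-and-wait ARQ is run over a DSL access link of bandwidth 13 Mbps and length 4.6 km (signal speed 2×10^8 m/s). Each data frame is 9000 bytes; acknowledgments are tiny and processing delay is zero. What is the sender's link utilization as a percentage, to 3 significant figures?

99.2 %

t_tx = L/R = 72000/13000000 = 0.00553846 s.
t_prop = 4600/200000000 = 2.3e-05 s; RTT = 4.6e-05 s.
Cycle = t_tx + RTT = 0.00558446 s.
Utilization = t_tx / cycle = 0.00553846/0.00558446 = 99.2 %.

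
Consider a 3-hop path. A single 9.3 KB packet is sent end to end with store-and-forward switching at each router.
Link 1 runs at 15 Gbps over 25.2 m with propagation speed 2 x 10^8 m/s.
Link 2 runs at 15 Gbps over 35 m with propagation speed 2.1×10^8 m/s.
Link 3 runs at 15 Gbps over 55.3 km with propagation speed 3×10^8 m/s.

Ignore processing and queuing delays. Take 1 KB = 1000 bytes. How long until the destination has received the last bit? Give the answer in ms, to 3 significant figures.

L = 74400 bits.
Transmission delay per hop = L/R = 74400/15000000000 = 0.00496 ms; 3 hops → 0.01488 ms.
Propagation delays (d/s per hop): 0.000126, 0.000166667, 0.184333 ms; sum = 0.184626 ms.
End-to-end = 0.200 ms.

0.200 ms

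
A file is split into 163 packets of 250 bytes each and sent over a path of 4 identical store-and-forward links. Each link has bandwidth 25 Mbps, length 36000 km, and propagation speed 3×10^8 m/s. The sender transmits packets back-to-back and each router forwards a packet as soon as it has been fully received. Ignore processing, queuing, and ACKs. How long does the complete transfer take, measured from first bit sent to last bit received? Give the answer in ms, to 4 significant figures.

Per-hop transmission t_tx = L/R = 2000/25000000 = 0.08 ms.
Per-hop propagation t_prop = 36000000/300000000 = 120 ms.
Pipeline fill: first packet needs 4·t_tx to clear all hops; remaining 162 packets each add one t_tx.
Total = (4+163-1)·t_tx + 4·t_prop = 166·0.08 + 4·120 = 493.3 ms.

493.3 ms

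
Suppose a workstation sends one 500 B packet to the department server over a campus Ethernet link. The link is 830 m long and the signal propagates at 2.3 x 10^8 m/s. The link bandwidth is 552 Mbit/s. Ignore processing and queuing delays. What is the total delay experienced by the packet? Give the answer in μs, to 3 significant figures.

10.9 μs

L = 500 × 8 = 4000 bits.
Transmission delay = L/R = 4000 / 552000000 = 7.24638 μs.
Propagation delay = d/s = 830 m / 2.3e+08 m/s = 3.6087 μs.
Total = 10.9 μs.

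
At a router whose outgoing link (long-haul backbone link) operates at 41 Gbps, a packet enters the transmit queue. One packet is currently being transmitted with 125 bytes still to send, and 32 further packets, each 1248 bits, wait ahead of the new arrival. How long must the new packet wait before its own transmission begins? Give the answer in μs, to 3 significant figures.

Each queued packet: L/R = 1248/41000000000 = 0.030439 μs.
32 queued → 0.974049 μs.
Plus remaining 1000 bits of current packet: 0.0243902 μs.
Queuing delay = 0.998 μs.

0.998 μs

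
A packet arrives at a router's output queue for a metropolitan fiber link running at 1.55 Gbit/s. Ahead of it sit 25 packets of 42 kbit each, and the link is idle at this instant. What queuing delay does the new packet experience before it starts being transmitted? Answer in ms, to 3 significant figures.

Each queued packet: L/R = 42000/1550000000 = 0.0270968 ms.
25 queued → 0.677419 ms.
Queuing delay = 0.677 ms.

0.677 ms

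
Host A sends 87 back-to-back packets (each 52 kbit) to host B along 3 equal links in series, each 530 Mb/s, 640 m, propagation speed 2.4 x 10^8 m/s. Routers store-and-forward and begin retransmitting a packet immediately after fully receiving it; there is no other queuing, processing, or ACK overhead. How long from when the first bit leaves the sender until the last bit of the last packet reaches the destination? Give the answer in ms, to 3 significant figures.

8.74 ms

Per-hop transmission t_tx = L/R = 52000/530000000 = 0.0981132 ms.
Per-hop propagation t_prop = 640/240000000 = 0.00266667 ms.
Pipeline fill: first packet needs 3·t_tx to clear all hops; remaining 86 packets each add one t_tx.
Total = (3+87-1)·t_tx + 3·t_prop = 89·0.0981132 + 3·0.00266667 = 8.74 ms.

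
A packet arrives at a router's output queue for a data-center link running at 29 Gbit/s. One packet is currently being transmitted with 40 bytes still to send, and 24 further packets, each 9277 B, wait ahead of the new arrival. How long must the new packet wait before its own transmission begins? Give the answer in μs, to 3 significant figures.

61.4 μs

Each queued packet: L/R = 74216/29000000000 = 2.55917 μs.
24 queued → 61.4201 μs.
Plus remaining 320 bits of current packet: 0.0110345 μs.
Queuing delay = 61.4 μs.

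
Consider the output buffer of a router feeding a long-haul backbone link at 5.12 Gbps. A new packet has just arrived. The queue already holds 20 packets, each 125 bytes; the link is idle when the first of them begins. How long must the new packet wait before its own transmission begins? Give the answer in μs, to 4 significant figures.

3.906 μs

Each queued packet: L/R = 1000/5120000000 = 0.195313 μs.
20 queued → 3.90625 μs.
Queuing delay = 3.906 μs.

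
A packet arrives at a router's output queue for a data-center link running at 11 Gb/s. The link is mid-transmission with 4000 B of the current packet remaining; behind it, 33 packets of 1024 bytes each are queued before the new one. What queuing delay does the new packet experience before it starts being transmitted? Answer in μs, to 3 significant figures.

27.5 μs

Each queued packet: L/R = 8192/11000000000 = 0.744727 μs.
33 queued → 24.576 μs.
Plus remaining 32000 bits of current packet: 2.90909 μs.
Queuing delay = 27.5 μs.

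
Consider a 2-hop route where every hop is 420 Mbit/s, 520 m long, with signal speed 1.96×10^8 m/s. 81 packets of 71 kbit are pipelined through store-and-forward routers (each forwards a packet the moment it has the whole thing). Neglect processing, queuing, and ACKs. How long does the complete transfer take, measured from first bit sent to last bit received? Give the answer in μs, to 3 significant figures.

13900 μs

Per-hop transmission t_tx = L/R = 71000/420000000 = 169.048 μs.
Per-hop propagation t_prop = 520/196000000 = 2.65306 μs.
Pipeline fill: first packet needs 2·t_tx to clear all hops; remaining 80 packets each add one t_tx.
Total = (2+81-1)·t_tx + 2·t_prop = 82·169.048 + 2·2.65306 = 13900 μs.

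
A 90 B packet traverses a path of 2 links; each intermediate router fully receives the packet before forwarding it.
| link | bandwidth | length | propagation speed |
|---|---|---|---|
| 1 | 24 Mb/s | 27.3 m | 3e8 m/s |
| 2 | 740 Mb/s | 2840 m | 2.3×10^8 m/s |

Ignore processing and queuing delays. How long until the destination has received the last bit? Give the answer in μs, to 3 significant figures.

43.4 μs

L = 90 × 8 = 720 bits.
Transmission delays (L/R per hop): 30, 0.972973 μs; sum = 30.973 μs.
Propagation delays (d/s per hop): 0.091, 12.3478 μs; sum = 12.4388 μs.
End-to-end = 43.4 μs.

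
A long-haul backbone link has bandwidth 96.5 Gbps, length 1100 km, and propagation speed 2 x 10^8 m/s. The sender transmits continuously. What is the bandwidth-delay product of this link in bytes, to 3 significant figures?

Propagation delay = 1100000 / 200000000 = 0.0055 s.
BDP = R × t_prop = 96500000000 × 0.0055 = 530750000 bits.
In bytes: 530750000/8 = 66300000 bytes.

66300000 bytes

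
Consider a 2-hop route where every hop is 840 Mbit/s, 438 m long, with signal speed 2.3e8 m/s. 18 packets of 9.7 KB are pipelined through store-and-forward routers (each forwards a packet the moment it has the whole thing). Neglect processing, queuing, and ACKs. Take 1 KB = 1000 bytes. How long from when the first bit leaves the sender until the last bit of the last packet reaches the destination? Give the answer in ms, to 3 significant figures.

Per-hop transmission t_tx = L/R = 77600/840000000 = 0.092381 ms.
Per-hop propagation t_prop = 438/2.3e+08 = 0.00190435 ms.
Pipeline fill: first packet needs 2·t_tx to clear all hops; remaining 17 packets each add one t_tx.
Total = (2+18-1)·t_tx + 2·t_prop = 19·0.092381 + 2·0.00190435 = 1.76 ms.

1.76 ms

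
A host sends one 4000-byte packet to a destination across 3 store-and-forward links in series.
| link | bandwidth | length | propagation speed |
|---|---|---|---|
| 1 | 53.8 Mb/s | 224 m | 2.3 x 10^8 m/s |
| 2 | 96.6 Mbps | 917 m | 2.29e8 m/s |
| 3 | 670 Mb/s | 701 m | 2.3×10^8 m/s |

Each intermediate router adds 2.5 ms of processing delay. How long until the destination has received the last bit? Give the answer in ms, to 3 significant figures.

5.98 ms

L = 4000 × 8 = 32000 bits.
Transmission delays (L/R per hop): 0.594796, 0.331263, 0.0477612 ms; sum = 0.97382 ms.
Propagation delays (d/s per hop): 0.000973913, 0.00400437, 0.00304783 ms; sum = 0.00802611 ms.
Processing at 2 router(s): 2 × 2.5 ms = 5 ms.
End-to-end = 5.98 ms.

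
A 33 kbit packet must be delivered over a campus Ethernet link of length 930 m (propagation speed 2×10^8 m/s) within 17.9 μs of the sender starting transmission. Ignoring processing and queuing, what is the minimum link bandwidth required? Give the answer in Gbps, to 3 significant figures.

Propagation delay = 930 / 200000000 = 4.65 μs.
Transmission budget = 17.9 − 4.65 = 13.25 μs.
R ≥ L / t_tx = 33000 bits / 1.325e-05 s = 2.49 Gbps.

2.49 Gbps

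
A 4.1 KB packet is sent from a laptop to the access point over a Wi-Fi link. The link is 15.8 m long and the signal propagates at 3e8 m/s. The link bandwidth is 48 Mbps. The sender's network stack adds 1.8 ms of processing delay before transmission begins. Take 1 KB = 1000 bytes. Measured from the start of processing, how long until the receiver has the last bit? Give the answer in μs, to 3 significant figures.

L = 32800 bits.
Transmission delay = L/R = 32800 / 48000000 = 683.333 μs.
Propagation delay = d/s = 15.8 m / 300000000 m/s = 0.0526667 μs.
Plus processing delay 1.8 ms = 1800 μs.
Total = 2480 μs.

2480 μs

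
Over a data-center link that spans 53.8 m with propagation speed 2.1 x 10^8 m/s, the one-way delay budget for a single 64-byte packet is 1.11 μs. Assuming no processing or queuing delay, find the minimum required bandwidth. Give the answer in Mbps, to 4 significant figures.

L = 512 bits.
Propagation delay = 53.8 / 210000000 = 0.25619 μs.
Transmission budget = 1.11 − 0.25619 = 0.85381 μs.
R ≥ L / t_tx = 512 bits / 8.5381e-07 s = 599.7 Mbps.

599.7 Mbps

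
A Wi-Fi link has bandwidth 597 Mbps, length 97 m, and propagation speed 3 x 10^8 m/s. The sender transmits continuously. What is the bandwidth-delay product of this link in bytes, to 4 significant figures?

Propagation delay = 97 / 300000000 = 3.23333e-07 s.
BDP = R × t_prop = 597000000 × 3.23333e-07 = 193.03 bits.
In bytes: 193.03/8 = 24.13 bytes.

24.13 bytes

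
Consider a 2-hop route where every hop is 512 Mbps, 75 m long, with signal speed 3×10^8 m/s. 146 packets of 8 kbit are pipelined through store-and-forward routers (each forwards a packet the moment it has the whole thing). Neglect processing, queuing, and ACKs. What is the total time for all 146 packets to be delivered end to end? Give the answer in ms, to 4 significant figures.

Per-hop transmission t_tx = L/R = 8000/512000000 = 0.015625 ms.
Per-hop propagation t_prop = 75/300000000 = 0.00025 ms.
Pipeline fill: first packet needs 2·t_tx to clear all hops; remaining 145 packets each add one t_tx.
Total = (2+146-1)·t_tx + 2·t_prop = 147·0.015625 + 2·0.00025 = 2.297 ms.

2.297 ms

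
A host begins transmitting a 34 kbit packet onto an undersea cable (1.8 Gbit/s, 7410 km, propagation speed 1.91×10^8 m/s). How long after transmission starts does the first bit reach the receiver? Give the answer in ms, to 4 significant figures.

First bit experiences only propagation delay: d/s = 7410000/191000000 = 38.80 ms.

38.80 ms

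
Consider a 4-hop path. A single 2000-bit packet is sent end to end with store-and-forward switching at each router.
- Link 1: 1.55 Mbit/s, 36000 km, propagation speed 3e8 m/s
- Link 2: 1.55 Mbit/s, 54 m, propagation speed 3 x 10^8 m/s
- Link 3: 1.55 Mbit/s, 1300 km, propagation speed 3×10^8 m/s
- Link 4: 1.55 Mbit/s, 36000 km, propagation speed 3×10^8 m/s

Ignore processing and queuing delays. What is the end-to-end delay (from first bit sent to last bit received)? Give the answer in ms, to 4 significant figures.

Transmission delay per hop = L/R = 2000/1550000 = 1.29032 ms; 4 hops → 5.16129 ms.
Propagation delays (d/s per hop): 120, 0.00018, 4.33333, 120 ms; sum = 244.334 ms.
End-to-end = 249.5 ms.

249.5 ms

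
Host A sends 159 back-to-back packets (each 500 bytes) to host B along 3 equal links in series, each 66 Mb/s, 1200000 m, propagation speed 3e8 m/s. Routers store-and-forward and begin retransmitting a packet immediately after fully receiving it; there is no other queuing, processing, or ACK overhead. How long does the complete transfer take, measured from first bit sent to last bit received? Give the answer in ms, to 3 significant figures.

Per-hop transmission t_tx = L/R = 4000/66000000 = 0.0606061 ms.
Per-hop propagation t_prop = 1200000/300000000 = 4 ms.
Pipeline fill: first packet needs 3·t_tx to clear all hops; remaining 158 packets each add one t_tx.
Total = (3+159-1)·t_tx + 3·t_prop = 161·0.0606061 + 3·4 = 21.8 ms.

21.8 ms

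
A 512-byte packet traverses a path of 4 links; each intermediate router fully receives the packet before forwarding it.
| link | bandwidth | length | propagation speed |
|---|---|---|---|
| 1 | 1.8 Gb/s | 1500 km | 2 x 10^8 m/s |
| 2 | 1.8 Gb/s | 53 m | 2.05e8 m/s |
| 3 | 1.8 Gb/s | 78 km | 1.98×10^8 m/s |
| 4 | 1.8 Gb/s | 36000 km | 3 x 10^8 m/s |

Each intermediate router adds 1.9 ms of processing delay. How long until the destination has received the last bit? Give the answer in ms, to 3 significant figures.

134 ms

L = 512 × 8 = 4096 bits.
Transmission delay per hop = L/R = 4096/1800000000 = 0.00227556 ms; 4 hops → 0.00910222 ms.
Propagation delays (d/s per hop): 7.5, 0.000258537, 0.393939, 120 ms; sum = 127.894 ms.
Processing at 3 router(s): 3 × 1.9 ms = 5.7 ms.
End-to-end = 134 ms.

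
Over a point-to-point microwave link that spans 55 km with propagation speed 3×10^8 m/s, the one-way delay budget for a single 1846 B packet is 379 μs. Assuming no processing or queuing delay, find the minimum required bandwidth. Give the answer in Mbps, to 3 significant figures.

75.5 Mbps

L = 14768 bits.
Propagation delay = 55000 / 300000000 = 183.333 μs.
Transmission budget = 379 − 183.333 = 195.667 μs.
R ≥ L / t_tx = 14768 bits / 0.000195667 s = 75.5 Mbps.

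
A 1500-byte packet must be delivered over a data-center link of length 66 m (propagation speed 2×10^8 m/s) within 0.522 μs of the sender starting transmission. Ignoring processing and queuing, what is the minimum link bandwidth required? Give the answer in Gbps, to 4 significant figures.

L = 12000 bits.
Propagation delay = 66 / 200000000 = 0.33 μs.
Transmission budget = 0.522 − 0.33 = 0.192 μs.
R ≥ L / t_tx = 12000 bits / 1.92e-07 s = 62.50 Gbps.

62.50 Gbps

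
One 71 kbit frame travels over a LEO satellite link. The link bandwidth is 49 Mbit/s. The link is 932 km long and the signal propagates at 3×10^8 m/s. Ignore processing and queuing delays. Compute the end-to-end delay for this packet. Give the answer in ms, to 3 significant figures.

4.56 ms

L = 71000 bits.
Transmission delay = L/R = 71000 / 49000000 = 1.44898 ms.
Propagation delay = d/s = 932000 m / 300000000 m/s = 3.10667 ms.
Total = 4.56 ms.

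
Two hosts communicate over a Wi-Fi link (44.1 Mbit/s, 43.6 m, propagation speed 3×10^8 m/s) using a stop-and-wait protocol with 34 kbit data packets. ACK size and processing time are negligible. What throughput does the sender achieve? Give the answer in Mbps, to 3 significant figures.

t_tx = L/R = 34000/44100000 = 0.000770975 s.
t_prop = 43.6/300000000 = 1.45333e-07 s; RTT = 2.90667e-07 s.
Cycle = t_tx + RTT = 0.000771266 s.
Throughput = L / cycle = 34000 / 0.000771266 = 44.1 Mbps.

44.1 Mbps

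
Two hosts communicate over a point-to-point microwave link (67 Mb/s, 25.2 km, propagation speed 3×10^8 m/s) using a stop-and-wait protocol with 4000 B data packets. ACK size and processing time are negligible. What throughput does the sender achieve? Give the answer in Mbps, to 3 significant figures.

49.6 Mbps

t_tx = L/R = 32000/67000000 = 0.000477612 s.
t_prop = 25200/300000000 = 8.4e-05 s; RTT = 0.000168 s.
Cycle = t_tx + RTT = 0.000645612 s.
Throughput = L / cycle = 32000 / 0.000645612 = 49.6 Mbps.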